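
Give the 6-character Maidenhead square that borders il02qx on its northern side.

IL03qa

Latitude subsquare x = 23; +1 → 24, wraps to 0 = a, carry into square.
Latitude square 2; +1 → 3.
The longitude characters are unchanged.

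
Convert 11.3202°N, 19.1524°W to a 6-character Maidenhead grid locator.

IK01kh

Shift to the Maidenhead origin (180°W, 90°S): lon 160.8476, lat 101.3202.
Field (20°×10°, letters A–R): 160.8476/20 → 8 → I, 101.3202/10 → 10 → K; chars IK.
Square (2°×1°, digits 0–9): 0.8476/2 → 0, 1.3202/1 → 1; chars 01.
Subsquare (5′×2.5′, letters a–x): 0.8476/0.0833333 → 10 → k, 0.3202/0.0416667 → 7 → h; chars kh.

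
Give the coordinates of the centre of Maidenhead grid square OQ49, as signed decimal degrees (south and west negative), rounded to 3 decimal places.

79.500, 109.000

Field O=14, Q=16: +14·20° lon, +16·10° lat → SW at lon 100°, lat 70°.
Square 4, 9: +4·2° lon, +9·1° lat → SW at lon 108°, lat 79°.
Cell spans 2° lon × 1° lat. Centre is SW corner plus half of each.
latitude 79.500, longitude 109.000.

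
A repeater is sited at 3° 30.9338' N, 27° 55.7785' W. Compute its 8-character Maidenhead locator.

Add 180° to longitude and 90° to latitude: 152.07036, 93.51556.
Field: lon ⌊152.07036/20⌋ = 7 → H; lat ⌊93.51556/10⌋ = 9 → J.
Square: lon ⌊12.07036/2⌋ = 6; lat ⌊3.51556/1⌋ = 3.
Subsquare: lon ⌊0.07036/0.0833333⌋ = 0 → a; lat ⌊0.51556/0.0416667⌋ = 12 → m.
Extended square: lon ⌊0.07036/0.00833333⌋ = 8; lat ⌊0.01556/0.00416667⌋ = 3.

HJ63am83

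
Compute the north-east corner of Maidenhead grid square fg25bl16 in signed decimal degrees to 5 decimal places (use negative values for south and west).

Field F=5, G=6: +5·20° lon, +6·10° lat → SW at lon -80°, lat -30°.
Square 2, 5: +2·2° lon, +5·1° lat → SW at lon -76°, lat -25°.
Subsquare b=1, l=11: +1·0.0833333° lon, +11·0.0416667° lat → SW at lon -75.9167°, lat -24.5417°.
Extended square 1, 6: +1·0.00833333° lon, +6·0.00416667° lat → SW at lon -75.9083°, lat -24.5167°.
Cell spans 0.00833333° lon × 0.00416667° lat. NE corner is SW corner plus one full cell.
latitude -24.51250, longitude -75.90000.

-24.51250, -75.90000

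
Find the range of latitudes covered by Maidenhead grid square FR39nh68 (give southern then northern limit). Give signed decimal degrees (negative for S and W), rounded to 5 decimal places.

89.32500, 89.32917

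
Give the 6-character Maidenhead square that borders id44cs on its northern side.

ID44ct

Latitude subsquare s = 18; +1 → 19 = t.
The longitude characters are unchanged.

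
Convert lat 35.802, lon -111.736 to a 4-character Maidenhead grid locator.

Shift to the Maidenhead origin (180°W, 90°S): lon 68.26, lat 125.80.
Field: 68.26/20 → 3 → D, 125.80/10 → 12 → M; chars DM.
Square: 8.26/2 → 4, 5.80/1 → 5; chars 45.

DM45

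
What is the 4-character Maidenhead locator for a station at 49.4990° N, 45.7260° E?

LN29

Offset from 180°W / 90°S: lon 225.73°, lat 139.50°.
Field: 225.73/20 → 11 → L, 139.50/10 → 13 → N; chars LN.
Square: 5.73/2 → 2, 9.50/1 → 9; chars 29.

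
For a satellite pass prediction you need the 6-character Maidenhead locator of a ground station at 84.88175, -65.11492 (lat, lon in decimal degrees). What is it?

FR74kv

Shift to the Maidenhead origin (180°W, 90°S): lon 114.8851, lat 174.8818.
Field: lon ⌊114.8851/20⌋ = 5 → F; lat ⌊174.8818/10⌋ = 17 → R.
Square: lon ⌊14.8851/2⌋ = 7; lat ⌊4.8818/1⌋ = 4.
Subsquare: lon ⌊0.8851/0.0833333⌋ = 10 → k; lat ⌊0.8818/0.0416667⌋ = 21 → v.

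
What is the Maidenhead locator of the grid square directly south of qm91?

Latitude square 1; −1 → 0.
The longitude characters are unchanged.

QM90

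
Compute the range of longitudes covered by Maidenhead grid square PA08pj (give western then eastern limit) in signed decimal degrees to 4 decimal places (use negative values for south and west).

Field P=15, A=0: +15·20° lon, +0·10° lat → SW at lon 120°, lat -90°.
Square 0, 8: +0·2° lon, +8·1° lat → SW at lon 120°, lat -82°.
Subsquare p=15, j=9: +15·0.0833333° lon, +9·0.0416667° lat → SW at lon 121.25°, lat -81.625°.
Cell spans 0.0833333° lon × 0.0416667° lat.
west 121.2500, east 121.3333.

121.2500, 121.3333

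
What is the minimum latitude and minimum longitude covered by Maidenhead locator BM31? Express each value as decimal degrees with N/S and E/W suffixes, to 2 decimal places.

31.00° N, 154.00° W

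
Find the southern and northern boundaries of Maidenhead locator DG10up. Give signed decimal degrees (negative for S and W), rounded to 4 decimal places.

Field D=3, G=6: +3·20° lon, +6·10° lat → SW at lon -120°, lat -30°.
Square 1, 0: +1·2° lon, +0·1° lat → SW at lon -118°, lat -30°.
Subsquare u=20, p=15: +20·0.0833333° lon, +15·0.0416667° lat → SW at lon -116.333°, lat -29.375°.
Cell spans 0.0833333° lon × 0.0416667° lat.
south -29.3750, north -29.3333.

-29.3750, -29.3333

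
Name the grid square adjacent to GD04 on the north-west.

Longitude square 0; −1 → -1, wraps to 9, carry into field.
Longitude field G = 6; −1 → 5 = F.
Latitude square 4; +1 → 5.

FD95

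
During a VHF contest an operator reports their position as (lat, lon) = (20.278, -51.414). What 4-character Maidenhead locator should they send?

GL40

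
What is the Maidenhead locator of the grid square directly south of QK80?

QJ89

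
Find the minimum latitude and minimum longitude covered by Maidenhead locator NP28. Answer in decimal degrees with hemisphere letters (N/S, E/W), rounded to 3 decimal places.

68.000° N, 84.000° E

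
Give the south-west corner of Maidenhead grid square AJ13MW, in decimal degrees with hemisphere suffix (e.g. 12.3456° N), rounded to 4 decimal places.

3.9167° N, 177.0000° W

Field A=0, J=9: +0·20° lon, +9·10° lat → SW at lon -180°, lat 0°.
Square 1, 3: +1·2° lon, +3·1° lat → SW at lon -178°, lat 3°.
Subsquare m=12, w=22: +12·0.0833333° lon, +22·0.0416667° lat → SW at lon -177°, lat 3.91667°.
latitude 3.9167° N, longitude 177.0000° W.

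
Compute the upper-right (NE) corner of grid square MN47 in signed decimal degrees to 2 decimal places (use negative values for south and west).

48.00, 70.00

Field M=12, N=13: +12·20° lon, +13·10° lat → SW at lon 60°, lat 40°.
Square 4, 7: +4·2° lon, +7·1° lat → SW at lon 68°, lat 47°.
Cell spans 2° lon × 1° lat. NE corner is SW corner plus one full cell.
latitude 48.00, longitude 70.00.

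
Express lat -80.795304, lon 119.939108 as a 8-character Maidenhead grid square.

Offset from 180°W / 90°S: lon 299.93911°, lat 9.20470°.
Field: 299.93911/20 → 14 → O, 9.20470/10 → 0 → A; chars OA.
Square: 19.93911/2 → 9, 9.20470/1 → 9; chars 99.
Subsquare: 1.93911/0.0833333 → 23 → x, 0.20470/0.0416667 → 4 → e; chars xe.
Extended square: 0.02244/0.00833333 → 2, 0.03803/0.00416667 → 9; chars 29.

OA99xe29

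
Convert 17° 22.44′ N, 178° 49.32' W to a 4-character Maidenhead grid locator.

AK07

Offset from 180°W / 90°S: lon 1.18°, lat 107.37°.
Field (20°×10°, letters A–R): lon ⌊1.18/20⌋ = 0 → A; lat ⌊107.37/10⌋ = 10 → K.
Square (2°×1°, digits 0–9): lon ⌊1.18/2⌋ = 0; lat ⌊7.37/1⌋ = 7.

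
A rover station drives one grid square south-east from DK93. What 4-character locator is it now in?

EK02

Longitude square 9; +1 → 10, wraps to 0, carry into field.
Longitude field D = 3; +1 → 4 = E.
Latitude square 3; −1 → 2.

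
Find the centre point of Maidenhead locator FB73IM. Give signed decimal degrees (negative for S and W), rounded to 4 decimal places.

Field F=5, B=1: +5·20° lon, +1·10° lat → SW at lon -80°, lat -80°.
Square 7, 3: +7·2° lon, +3·1° lat → SW at lon -66°, lat -77°.
Subsquare i=8, m=12: +8·0.0833333° lon, +12·0.0416667° lat → SW at lon -65.3333°, lat -76.5°.
Cell spans 0.0833333° lon × 0.0416667° lat. Centre is SW corner plus half of each.
latitude -76.4792, longitude -65.2917.

-76.4792, -65.2917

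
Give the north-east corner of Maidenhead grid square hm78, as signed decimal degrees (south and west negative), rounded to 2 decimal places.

Field H=7, M=12: +7·20° lon, +12·10° lat → SW at lon -40°, lat 30°.
Square 7, 8: +7·2° lon, +8·1° lat → SW at lon -26°, lat 38°.
Cell spans 2° lon × 1° lat. NE corner is SW corner plus one full cell.
latitude 39.00, longitude -24.00.

39.00, -24.00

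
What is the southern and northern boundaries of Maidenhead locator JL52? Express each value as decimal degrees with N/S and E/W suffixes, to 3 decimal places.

Field J=9, L=11: +9·20° lon, +11·10° lat → SW at lon 0°, lat 20°.
Square 5, 2: +5·2° lon, +2·1° lat → SW at lon 10°, lat 22°.
Cell spans 2° lon × 1° lat.
south 22.000° N, north 23.000° N.

22.000° N, 23.000° N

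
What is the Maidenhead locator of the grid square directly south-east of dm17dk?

Longitude subsquare d = 3; +1 → 4 = e.
Latitude subsquare k = 10; −1 → 9 = j.

DM17ej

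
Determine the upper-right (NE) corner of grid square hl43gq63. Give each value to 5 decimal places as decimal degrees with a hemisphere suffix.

23.68333° N, 31.44167° W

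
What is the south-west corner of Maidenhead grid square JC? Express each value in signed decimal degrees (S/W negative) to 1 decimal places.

Field J=9, C=2: +9·20° lon, +2·10° lat → SW at lon 0°, lat -70°.
latitude -70.0, longitude 0.0.

-70.0, 0.0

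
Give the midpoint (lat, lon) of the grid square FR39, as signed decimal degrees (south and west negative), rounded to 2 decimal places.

89.50, -73.00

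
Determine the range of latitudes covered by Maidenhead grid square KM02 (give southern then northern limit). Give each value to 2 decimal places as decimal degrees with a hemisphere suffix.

Field K=10, M=12: +10·20° lon, +12·10° lat → SW at lon 20°, lat 30°.
Square 0, 2: +0·2° lon, +2·1° lat → SW at lon 20°, lat 32°.
Cell spans 2° lon × 1° lat.
south 32.00° N, north 33.00° N.

32.00° N, 33.00° N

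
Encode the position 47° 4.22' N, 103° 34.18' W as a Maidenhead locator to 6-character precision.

Offset from 180°W / 90°S: lon 76.4303°, lat 137.0703°.
Field (20°×10°, letters A–R): 76.4303/20 → 3 → D, 137.0703/10 → 13 → N; chars DN.
Square (2°×1°, digits 0–9): 16.4303/2 → 8, 7.0703/1 → 7; chars 87.
Subsquare (5′×2.5′, letters a–x): 0.4303/0.0833333 → 5 → f, 0.0703/0.0416667 → 1 → b; chars fb.

DN87fb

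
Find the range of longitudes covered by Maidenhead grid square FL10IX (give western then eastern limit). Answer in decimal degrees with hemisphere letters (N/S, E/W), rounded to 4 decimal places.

77.3333° W, 77.2500° W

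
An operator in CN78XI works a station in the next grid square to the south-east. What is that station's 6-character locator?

Longitude subsquare x = 23; +1 → 24, wraps to 0 = a, carry into square.
Longitude square 7; +1 → 8.
Latitude subsquare i = 8; −1 → 7 = h.

CN88ah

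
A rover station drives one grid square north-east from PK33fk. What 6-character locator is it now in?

PK33gl

Longitude subsquare f = 5; +1 → 6 = g.
Latitude subsquare k = 10; +1 → 11 = l.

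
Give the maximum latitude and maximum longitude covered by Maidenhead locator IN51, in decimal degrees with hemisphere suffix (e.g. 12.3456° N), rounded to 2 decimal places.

Field I=8, N=13: +8·20° lon, +13·10° lat → SW at lon -20°, lat 40°.
Square 5, 1: +5·2° lon, +1·1° lat → SW at lon -10°, lat 41°.
Cell spans 2° lon × 1° lat. NE corner is SW corner plus one full cell.
latitude 42.00° N, longitude 8.00° W.

42.00° N, 8.00° W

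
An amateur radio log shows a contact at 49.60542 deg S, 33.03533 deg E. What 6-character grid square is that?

Add 180° to longitude and 90° to latitude: 213.0353, 40.3946.
Field (20°×10°, letters A–R): 213.0353/20 → 10 → K, 40.3946/10 → 4 → E; chars KE.
Square (2°×1°, digits 0–9): 13.0353/2 → 6, 0.3946/1 → 0; chars 60.
Subsquare (5′×2.5′, letters a–x): 1.0353/0.0833333 → 12 → m, 0.3946/0.0416667 → 9 → j; chars mj.

KE60mj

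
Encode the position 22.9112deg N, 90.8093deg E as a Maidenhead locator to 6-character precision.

NL52jv

Add 180° to longitude and 90° to latitude: 270.8093, 112.9112.
Field (20°×10°, letters A–R): lon ⌊270.8093/20⌋ = 13 → N; lat ⌊112.9112/10⌋ = 11 → L.
Square (2°×1°, digits 0–9): lon ⌊10.8093/2⌋ = 5; lat ⌊2.9112/1⌋ = 2.
Subsquare (5′×2.5′, letters a–x): lon ⌊0.8093/0.0833333⌋ = 9 → j; lat ⌊0.9112/0.0416667⌋ = 21 → v.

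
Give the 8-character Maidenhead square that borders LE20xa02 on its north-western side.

Longitude extended square 0; −1 → -1, wraps to 9, carry into subsquare.
Longitude subsquare x = 23; −1 → 22 = w.
Latitude extended square 2; +1 → 3.

LE20wa93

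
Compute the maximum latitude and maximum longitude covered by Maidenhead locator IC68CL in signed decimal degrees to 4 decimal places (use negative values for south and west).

Field I=8, C=2: +8·20° lon, +2·10° lat → SW at lon -20°, lat -70°.
Square 6, 8: +6·2° lon, +8·1° lat → SW at lon -8°, lat -62°.
Subsquare c=2, l=11: +2·0.0833333° lon, +11·0.0416667° lat → SW at lon -7.83333°, lat -61.5417°.
Cell spans 0.0833333° lon × 0.0416667° lat. NE corner is SW corner plus one full cell.
latitude -61.5000, longitude -7.7500.

-61.5000, -7.7500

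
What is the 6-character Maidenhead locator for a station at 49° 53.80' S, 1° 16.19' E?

Add 180° to longitude and 90° to latitude: 181.2698, 40.1033.
Field: lon ⌊181.2698/20⌋ = 9 → J; lat ⌊40.1033/10⌋ = 4 → E.
Square: lon ⌊1.2698/2⌋ = 0; lat ⌊0.1033/1⌋ = 0.
Subsquare: lon ⌊1.2698/0.0833333⌋ = 15 → p; lat ⌊0.1033/0.0416667⌋ = 2 → c.

JE00pc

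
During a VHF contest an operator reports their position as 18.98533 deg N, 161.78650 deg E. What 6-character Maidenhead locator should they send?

Shift to the Maidenhead origin (180°W, 90°S): lon 341.7865, lat 108.9853.
Field (20°×10°, letters A–R): lon ⌊341.7865/20⌋ = 17 → R; lat ⌊108.9853/10⌋ = 10 → K.
Square (2°×1°, digits 0–9): lon ⌊1.7865/2⌋ = 0; lat ⌊8.9853/1⌋ = 8.
Subsquare (5′×2.5′, letters a–x): lon ⌊1.7865/0.0833333⌋ = 21 → v; lat ⌊0.9853/0.0416667⌋ = 23 → x.

RK08vx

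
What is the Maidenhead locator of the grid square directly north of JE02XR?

Latitude subsquare r = 17; +1 → 18 = s.
The longitude characters are unchanged.

JE02xs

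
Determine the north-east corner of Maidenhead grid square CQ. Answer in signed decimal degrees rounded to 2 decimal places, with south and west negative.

Field C=2, Q=16: +2·20° lon, +16·10° lat → SW at lon -140°, lat 70°.
Cell spans 20° lon × 10° lat. NE corner is SW corner plus one full cell.
latitude 80.00, longitude -120.00.

80.00, -120.00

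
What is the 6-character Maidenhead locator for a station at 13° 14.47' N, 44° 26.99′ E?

Shift to the Maidenhead origin (180°W, 90°S): lon 224.4498, lat 103.2412.
Field: 224.4498/20 → 11 → L, 103.2412/10 → 10 → K; chars LK.
Square: 4.4498/2 → 2, 3.2412/1 → 3; chars 23.
Subsquare: 0.4498/0.0833333 → 5 → f, 0.2412/0.0416667 → 5 → f; chars ff.

LK23ff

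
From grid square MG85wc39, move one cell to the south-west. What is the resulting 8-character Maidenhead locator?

MG85wc28

Longitude extended square 3; −1 → 2.
Latitude extended square 9; −1 → 8.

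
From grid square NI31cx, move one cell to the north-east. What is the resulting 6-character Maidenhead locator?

NI32da

Longitude subsquare c = 2; +1 → 3 = d.
Latitude subsquare x = 23; +1 → 24, wraps to 0 = a, carry into square.
Latitude square 1; +1 → 2.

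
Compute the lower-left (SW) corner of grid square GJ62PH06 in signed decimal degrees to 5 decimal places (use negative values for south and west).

Field G=6, J=9: +6·20° lon, +9·10° lat → SW at lon -60°, lat 0°.
Square 6, 2: +6·2° lon, +2·1° lat → SW at lon -48°, lat 2°.
Subsquare p=15, h=7: +15·0.0833333° lon, +7·0.0416667° lat → SW at lon -46.75°, lat 2.29167°.
Extended square 0, 6: +0·0.00833333° lon, +6·0.00416667° lat → SW at lon -46.75°, lat 2.31667°.
latitude 2.31667, longitude -46.75000.

2.31667, -46.75000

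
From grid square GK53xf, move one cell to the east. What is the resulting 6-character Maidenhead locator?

GK63af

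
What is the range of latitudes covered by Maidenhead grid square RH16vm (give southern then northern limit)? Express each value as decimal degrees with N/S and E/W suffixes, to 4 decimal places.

13.5000° S, 13.4583° S

Field R=17, H=7: +17·20° lon, +7·10° lat → SW at lon 160°, lat -20°.
Square 1, 6: +1·2° lon, +6·1° lat → SW at lon 162°, lat -14°.
Subsquare v=21, m=12: +21·0.0833333° lon, +12·0.0416667° lat → SW at lon 163.75°, lat -13.5°.
Cell spans 0.0833333° lon × 0.0416667° lat.
south 13.5000° S, north 13.4583° S.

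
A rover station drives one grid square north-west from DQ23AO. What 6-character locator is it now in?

DQ13xp

Longitude subsquare a = 0; −1 → -1, wraps to 23 = x, carry into square.
Longitude square 2; −1 → 1.
Latitude subsquare o = 14; +1 → 15 = p.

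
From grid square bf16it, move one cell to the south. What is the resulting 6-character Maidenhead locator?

Latitude subsquare t = 19; −1 → 18 = s.
The longitude characters are unchanged.

BF16is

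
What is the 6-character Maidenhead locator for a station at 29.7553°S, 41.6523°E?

LG00tf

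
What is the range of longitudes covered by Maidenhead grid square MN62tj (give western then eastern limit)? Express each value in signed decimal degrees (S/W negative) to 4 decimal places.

73.5833, 73.6667

Field M=12, N=13: +12·20° lon, +13·10° lat → SW at lon 60°, lat 40°.
Square 6, 2: +6·2° lon, +2·1° lat → SW at lon 72°, lat 42°.
Subsquare t=19, j=9: +19·0.0833333° lon, +9·0.0416667° lat → SW at lon 73.5833°, lat 42.375°.
Cell spans 0.0833333° lon × 0.0416667° lat.
west 73.5833, east 73.6667.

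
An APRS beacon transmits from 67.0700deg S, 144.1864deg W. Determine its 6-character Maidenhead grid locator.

BC72vw

Add 180° to longitude and 90° to latitude: 35.8136, 22.9300.
Field (20°×10°, letters A–R): 35.8136/20 → 1 → B, 22.9300/10 → 2 → C; chars BC.
Square (2°×1°, digits 0–9): 15.8136/2 → 7, 2.9300/1 → 2; chars 72.
Subsquare (5′×2.5′, letters a–x): 1.8136/0.0833333 → 21 → v, 0.9300/0.0416667 → 22 → w; chars vw.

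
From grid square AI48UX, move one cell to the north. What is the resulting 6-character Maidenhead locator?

Latitude subsquare x = 23; +1 → 24, wraps to 0 = a, carry into square.
Latitude square 8; +1 → 9.
The longitude characters are unchanged.

AI49ua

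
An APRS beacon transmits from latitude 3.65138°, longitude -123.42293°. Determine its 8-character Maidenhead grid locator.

Offset from 180°W / 90°S: lon 56.57707°, lat 93.65138°.
Field (20°×10°, letters A–R): lon ⌊56.57707/20⌋ = 2 → C; lat ⌊93.65138/10⌋ = 9 → J.
Square (2°×1°, digits 0–9): lon ⌊16.57707/2⌋ = 8; lat ⌊3.65138/1⌋ = 3.
Subsquare (5′×2.5′, letters a–x): lon ⌊0.57707/0.0833333⌋ = 6 → g; lat ⌊0.65138/0.0416667⌋ = 15 → p.
Extended square (30″×15″, digits 0–9): lon ⌊0.07707/0.00833333⌋ = 9; lat ⌊0.02638/0.00416667⌋ = 6.

CJ83gp96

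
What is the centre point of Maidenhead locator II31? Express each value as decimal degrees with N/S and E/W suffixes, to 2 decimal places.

Field I=8, I=8: +8·20° lon, +8·10° lat → SW at lon -20°, lat -10°.
Square 3, 1: +3·2° lon, +1·1° lat → SW at lon -14°, lat -9°.
Cell spans 2° lon × 1° lat. Centre is SW corner plus half of each.
latitude 8.50° S, longitude 13.00° W.

8.50° S, 13.00° W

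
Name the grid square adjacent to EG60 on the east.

EG70

Longitude square 6; +1 → 7.
The latitude characters are unchanged.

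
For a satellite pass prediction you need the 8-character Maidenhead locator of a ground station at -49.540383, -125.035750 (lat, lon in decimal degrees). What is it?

CE70ll50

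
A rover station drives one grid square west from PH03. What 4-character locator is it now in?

OH93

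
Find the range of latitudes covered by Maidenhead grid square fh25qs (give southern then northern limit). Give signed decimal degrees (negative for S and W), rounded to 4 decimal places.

Field F=5, H=7: +5·20° lon, +7·10° lat → SW at lon -80°, lat -20°.
Square 2, 5: +2·2° lon, +5·1° lat → SW at lon -76°, lat -15°.
Subsquare q=16, s=18: +16·0.0833333° lon, +18·0.0416667° lat → SW at lon -74.6667°, lat -14.25°.
Cell spans 0.0833333° lon × 0.0416667° lat.
south -14.2500, north -14.2083.

-14.2500, -14.2083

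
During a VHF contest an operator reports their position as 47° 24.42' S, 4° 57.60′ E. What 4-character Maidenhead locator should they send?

JE22

Offset from 180°W / 90°S: lon 184.96°, lat 42.59°.
Field: 184.96/20 → 9 → J, 42.59/10 → 4 → E; chars JE.
Square: 4.96/2 → 2, 2.59/1 → 2; chars 22.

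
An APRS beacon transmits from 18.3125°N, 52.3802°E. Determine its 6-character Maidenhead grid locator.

LK68eh

Add 180° to longitude and 90° to latitude: 232.3802, 108.3125.
Field: lon ⌊232.3802/20⌋ = 11 → L; lat ⌊108.3125/10⌋ = 10 → K.
Square: lon ⌊12.3802/2⌋ = 6; lat ⌊8.3125/1⌋ = 8.
Subsquare: lon ⌊0.3802/0.0833333⌋ = 4 → e; lat ⌊0.3125/0.0416667⌋ = 7 → h.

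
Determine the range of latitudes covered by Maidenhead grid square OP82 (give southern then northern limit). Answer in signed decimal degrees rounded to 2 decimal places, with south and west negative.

62.00, 63.00

Field O=14, P=15: +14·20° lon, +15·10° lat → SW at lon 100°, lat 60°.
Square 8, 2: +8·2° lon, +2·1° lat → SW at lon 116°, lat 62°.
Cell spans 2° lon × 1° lat.
south 62.00, north 63.00.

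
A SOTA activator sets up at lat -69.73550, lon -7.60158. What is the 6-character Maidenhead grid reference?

Shift to the Maidenhead origin (180°W, 90°S): lon 172.3984, lat 20.2645.
Field: lon ⌊172.3984/20⌋ = 8 → I; lat ⌊20.2645/10⌋ = 2 → C.
Square: lon ⌊12.3984/2⌋ = 6; lat ⌊0.2645/1⌋ = 0.
Subsquare: lon ⌊0.3984/0.0833333⌋ = 4 → e; lat ⌊0.2645/0.0416667⌋ = 6 → g.

IC60eg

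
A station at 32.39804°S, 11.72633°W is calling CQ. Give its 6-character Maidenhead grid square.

Shift to the Maidenhead origin (180°W, 90°S): lon 168.2737, lat 57.6020.
Field: 168.2737/20 → 8 → I, 57.6020/10 → 5 → F; chars IF.
Square: 8.2737/2 → 4, 7.6020/1 → 7; chars 47.
Subsquare: 0.2737/0.0833333 → 3 → d, 0.6020/0.0416667 → 14 → o; chars do.

IF47do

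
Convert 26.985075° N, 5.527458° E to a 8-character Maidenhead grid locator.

JL26sx36

Shift to the Maidenhead origin (180°W, 90°S): lon 185.52746, lat 116.98507.
Field: 185.52746/20 → 9 → J, 116.98507/10 → 11 → L; chars JL.
Square: 5.52746/2 → 2, 6.98507/1 → 6; chars 26.
Subsquare: 1.52746/0.0833333 → 18 → s, 0.98507/0.0416667 → 23 → x; chars sx.
Extended square: 0.02746/0.00833333 → 3, 0.02674/0.00416667 → 6; chars 36.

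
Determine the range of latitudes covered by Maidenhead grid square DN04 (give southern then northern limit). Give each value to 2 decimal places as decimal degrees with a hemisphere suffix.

Field D=3, N=13: +3·20° lon, +13·10° lat → SW at lon -120°, lat 40°.
Square 0, 4: +0·2° lon, +4·1° lat → SW at lon -120°, lat 44°.
Cell spans 2° lon × 1° lat.
south 44.00° N, north 45.00° N.

44.00° N, 45.00° N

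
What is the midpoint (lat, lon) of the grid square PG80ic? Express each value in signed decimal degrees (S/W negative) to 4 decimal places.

-29.8958, 136.7083

Field P=15, G=6: +15·20° lon, +6·10° lat → SW at lon 120°, lat -30°.
Square 8, 0: +8·2° lon, +0·1° lat → SW at lon 136°, lat -30°.
Subsquare i=8, c=2: +8·0.0833333° lon, +2·0.0416667° lat → SW at lon 136.667°, lat -29.9167°.
Cell spans 0.0833333° lon × 0.0416667° lat. Centre is SW corner plus half of each.
latitude -29.8958, longitude 136.7083.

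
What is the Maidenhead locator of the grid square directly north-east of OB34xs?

OB44at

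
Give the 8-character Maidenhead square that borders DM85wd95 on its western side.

Longitude extended square 9; −1 → 8.
The latitude characters are unchanged.

DM85wd85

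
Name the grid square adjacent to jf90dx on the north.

JF91da

Latitude subsquare x = 23; +1 → 24, wraps to 0 = a, carry into square.
Latitude square 0; +1 → 1.
The longitude characters are unchanged.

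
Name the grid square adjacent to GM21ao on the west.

Longitude subsquare a = 0; −1 → -1, wraps to 23 = x, carry into square.
Longitude square 2; −1 → 1.
The latitude characters are unchanged.

GM11xo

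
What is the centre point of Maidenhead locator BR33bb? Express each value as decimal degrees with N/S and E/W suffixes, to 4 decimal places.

83.0625° N, 153.8750° W

Field B=1, R=17: +1·20° lon, +17·10° lat → SW at lon -160°, lat 80°.
Square 3, 3: +3·2° lon, +3·1° lat → SW at lon -154°, lat 83°.
Subsquare b=1, b=1: +1·0.0833333° lon, +1·0.0416667° lat → SW at lon -153.917°, lat 83.0417°.
Cell spans 0.0833333° lon × 0.0416667° lat. Centre is SW corner plus half of each.
latitude 83.0625° N, longitude 153.8750° W.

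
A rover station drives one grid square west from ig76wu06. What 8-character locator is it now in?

IG76vu96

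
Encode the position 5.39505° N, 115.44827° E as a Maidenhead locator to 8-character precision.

Add 180° to longitude and 90° to latitude: 295.44827, 95.39505.
Field: lon ⌊295.44827/20⌋ = 14 → O; lat ⌊95.39505/10⌋ = 9 → J.
Square: lon ⌊15.44827/2⌋ = 7; lat ⌊5.39505/1⌋ = 5.
Subsquare: lon ⌊1.44827/0.0833333⌋ = 17 → r; lat ⌊0.39505/0.0416667⌋ = 9 → j.
Extended square: lon ⌊0.03160/0.00833333⌋ = 3; lat ⌊0.02005/0.00416667⌋ = 4.

OJ75rj34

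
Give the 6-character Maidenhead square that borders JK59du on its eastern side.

Longitude subsquare d = 3; +1 → 4 = e.
The latitude characters are unchanged.

JK59eu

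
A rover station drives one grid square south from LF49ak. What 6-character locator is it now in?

Latitude subsquare k = 10; −1 → 9 = j.
The longitude characters are unchanged.

LF49aj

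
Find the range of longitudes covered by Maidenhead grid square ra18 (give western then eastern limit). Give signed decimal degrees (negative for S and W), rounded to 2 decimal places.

Field R=17, A=0: +17·20° lon, +0·10° lat → SW at lon 160°, lat -90°.
Square 1, 8: +1·2° lon, +8·1° lat → SW at lon 162°, lat -82°.
Cell spans 2° lon × 1° lat.
west 162.00, east 164.00.

162.00, 164.00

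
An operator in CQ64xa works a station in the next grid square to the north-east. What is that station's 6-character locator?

CQ74ab

Longitude subsquare x = 23; +1 → 24, wraps to 0 = a, carry into square.
Longitude square 6; +1 → 7.
Latitude subsquare a = 0; +1 → 1 = b.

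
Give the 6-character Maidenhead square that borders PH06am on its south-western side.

Longitude subsquare a = 0; −1 → -1, wraps to 23 = x, carry into square.
Longitude square 0; −1 → -1, wraps to 9, carry into field.
Longitude field P = 15; −1 → 14 = O.
Latitude subsquare m = 12; −1 → 11 = l.

OH96xl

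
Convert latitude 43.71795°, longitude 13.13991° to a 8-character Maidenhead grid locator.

Offset from 180°W / 90°S: lon 193.13991°, lat 133.71795°.
Field: lon ⌊193.13991/20⌋ = 9 → J; lat ⌊133.71795/10⌋ = 13 → N.
Square: lon ⌊13.13991/2⌋ = 6; lat ⌊3.71795/1⌋ = 3.
Subsquare: lon ⌊1.13991/0.0833333⌋ = 13 → n; lat ⌊0.71795/0.0416667⌋ = 17 → r.
Extended square: lon ⌊0.05658/0.00833333⌋ = 6; lat ⌊0.00962/0.00416667⌋ = 2.

JN63nr62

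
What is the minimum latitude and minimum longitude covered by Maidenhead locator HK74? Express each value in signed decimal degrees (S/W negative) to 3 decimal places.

Field H=7, K=10: +7·20° lon, +10·10° lat → SW at lon -40°, lat 10°.
Square 7, 4: +7·2° lon, +4·1° lat → SW at lon -26°, lat 14°.
latitude 14.000, longitude -26.000.

14.000, -26.000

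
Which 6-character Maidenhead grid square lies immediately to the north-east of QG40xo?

QG50ap

Longitude subsquare x = 23; +1 → 24, wraps to 0 = a, carry into square.
Longitude square 4; +1 → 5.
Latitude subsquare o = 14; +1 → 15 = p.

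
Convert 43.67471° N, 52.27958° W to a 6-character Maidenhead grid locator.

Shift to the Maidenhead origin (180°W, 90°S): lon 127.7204, lat 133.6747.
Field: lon ⌊127.7204/20⌋ = 6 → G; lat ⌊133.6747/10⌋ = 13 → N.
Square: lon ⌊7.7204/2⌋ = 3; lat ⌊3.6747/1⌋ = 3.
Subsquare: lon ⌊1.7204/0.0833333⌋ = 20 → u; lat ⌊0.6747/0.0416667⌋ = 16 → q.

GN33uq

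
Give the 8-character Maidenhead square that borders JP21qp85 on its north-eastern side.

Longitude extended square 8; +1 → 9.
Latitude extended square 5; +1 → 6.

JP21qp96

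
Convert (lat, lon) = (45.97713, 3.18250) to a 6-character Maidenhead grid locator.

Shift to the Maidenhead origin (180°W, 90°S): lon 183.1825, lat 135.9771.
Field (20°×10°, letters A–R): lon ⌊183.1825/20⌋ = 9 → J; lat ⌊135.9771/10⌋ = 13 → N.
Square (2°×1°, digits 0–9): lon ⌊3.1825/2⌋ = 1; lat ⌊5.9771/1⌋ = 5.
Subsquare (5′×2.5′, letters a–x): lon ⌊1.1825/0.0833333⌋ = 14 → o; lat ⌊0.9771/0.0416667⌋ = 23 → x.

JN15ox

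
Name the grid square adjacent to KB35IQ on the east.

Longitude subsquare i = 8; +1 → 9 = j.
The latitude characters are unchanged.

KB35jq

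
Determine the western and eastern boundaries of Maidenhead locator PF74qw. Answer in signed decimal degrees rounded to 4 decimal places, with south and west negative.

135.3333, 135.4167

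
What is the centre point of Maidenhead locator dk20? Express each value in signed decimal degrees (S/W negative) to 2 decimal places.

10.50, -115.00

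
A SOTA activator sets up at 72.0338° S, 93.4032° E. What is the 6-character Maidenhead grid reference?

NB67qx

Shift to the Maidenhead origin (180°W, 90°S): lon 273.4032, lat 17.9662.
Field: lon ⌊273.4032/20⌋ = 13 → N; lat ⌊17.9662/10⌋ = 1 → B.
Square: lon ⌊13.4032/2⌋ = 6; lat ⌊7.9662/1⌋ = 7.
Subsquare: lon ⌊1.4032/0.0833333⌋ = 16 → q; lat ⌊0.9662/0.0416667⌋ = 23 → x.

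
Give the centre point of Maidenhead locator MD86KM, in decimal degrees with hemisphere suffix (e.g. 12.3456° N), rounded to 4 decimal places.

Field M=12, D=3: +12·20° lon, +3·10° lat → SW at lon 60°, lat -60°.
Square 8, 6: +8·2° lon, +6·1° lat → SW at lon 76°, lat -54°.
Subsquare k=10, m=12: +10·0.0833333° lon, +12·0.0416667° lat → SW at lon 76.8333°, lat -53.5°.
Cell spans 0.0833333° lon × 0.0416667° lat. Centre is SW corner plus half of each.
latitude 53.4792° S, longitude 76.8750° E.

53.4792° S, 76.8750° E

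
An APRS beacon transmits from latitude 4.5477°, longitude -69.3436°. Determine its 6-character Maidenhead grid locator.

Add 180° to longitude and 90° to latitude: 110.6564, 94.5477.
Field: lon ⌊110.6564/20⌋ = 5 → F; lat ⌊94.5477/10⌋ = 9 → J.
Square: lon ⌊10.6564/2⌋ = 5; lat ⌊4.5477/1⌋ = 4.
Subsquare: lon ⌊0.6564/0.0833333⌋ = 7 → h; lat ⌊0.5477/0.0416667⌋ = 13 → n.

FJ54hn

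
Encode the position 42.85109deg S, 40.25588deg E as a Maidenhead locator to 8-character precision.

LE07dd05

Add 180° to longitude and 90° to latitude: 220.25588, 47.14891.
Field (20°×10°, letters A–R): lon ⌊220.25588/20⌋ = 11 → L; lat ⌊47.14891/10⌋ = 4 → E.
Square (2°×1°, digits 0–9): lon ⌊0.25588/2⌋ = 0; lat ⌊7.14891/1⌋ = 7.
Subsquare (5′×2.5′, letters a–x): lon ⌊0.25588/0.0833333⌋ = 3 → d; lat ⌊0.14891/0.0416667⌋ = 3 → d.
Extended square (30″×15″, digits 0–9): lon ⌊0.00588/0.00833333⌋ = 0; lat ⌊0.02391/0.00416667⌋ = 5.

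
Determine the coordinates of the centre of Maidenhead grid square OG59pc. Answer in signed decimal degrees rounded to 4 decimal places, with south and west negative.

-20.8958, 111.2917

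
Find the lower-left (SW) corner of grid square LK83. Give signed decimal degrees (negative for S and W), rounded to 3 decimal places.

Field L=11, K=10: +11·20° lon, +10·10° lat → SW at lon 40°, lat 10°.
Square 8, 3: +8·2° lon, +3·1° lat → SW at lon 56°, lat 13°.
latitude 13.000, longitude 56.000.

13.000, 56.000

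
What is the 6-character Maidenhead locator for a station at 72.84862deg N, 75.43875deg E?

MQ72ru

Shift to the Maidenhead origin (180°W, 90°S): lon 255.4387, lat 162.8486.
Field (20°×10°, letters A–R): lon ⌊255.4387/20⌋ = 12 → M; lat ⌊162.8486/10⌋ = 16 → Q.
Square (2°×1°, digits 0–9): lon ⌊15.4387/2⌋ = 7; lat ⌊2.8486/1⌋ = 2.
Subsquare (5′×2.5′, letters a–x): lon ⌊1.4387/0.0833333⌋ = 17 → r; lat ⌊0.8486/0.0416667⌋ = 20 → u.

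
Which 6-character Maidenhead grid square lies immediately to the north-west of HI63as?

Longitude subsquare a = 0; −1 → -1, wraps to 23 = x, carry into square.
Longitude square 6; −1 → 5.
Latitude subsquare s = 18; +1 → 19 = t.

HI53xt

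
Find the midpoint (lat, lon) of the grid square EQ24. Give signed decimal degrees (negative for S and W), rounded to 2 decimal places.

Field E=4, Q=16: +4·20° lon, +16·10° lat → SW at lon -100°, lat 70°.
Square 2, 4: +2·2° lon, +4·1° lat → SW at lon -96°, lat 74°.
Cell spans 2° lon × 1° lat. Centre is SW corner plus half of each.
latitude 74.50, longitude -95.00.

74.50, -95.00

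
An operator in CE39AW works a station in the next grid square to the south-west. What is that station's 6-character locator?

Longitude subsquare a = 0; −1 → -1, wraps to 23 = x, carry into square.
Longitude square 3; −1 → 2.
Latitude subsquare w = 22; −1 → 21 = v.

CE29xv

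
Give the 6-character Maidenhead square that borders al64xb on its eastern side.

AL74ab

Longitude subsquare x = 23; +1 → 24, wraps to 0 = a, carry into square.
Longitude square 6; +1 → 7.
The latitude characters are unchanged.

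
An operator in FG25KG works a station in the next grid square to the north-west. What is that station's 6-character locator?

FG25jh

Longitude subsquare k = 10; −1 → 9 = j.
Latitude subsquare g = 6; +1 → 7 = h.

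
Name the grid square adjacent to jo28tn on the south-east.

JO28um

Longitude subsquare t = 19; +1 → 20 = u.
Latitude subsquare n = 13; −1 → 12 = m.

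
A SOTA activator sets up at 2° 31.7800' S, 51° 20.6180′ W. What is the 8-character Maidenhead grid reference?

GI47hl82

Offset from 180°W / 90°S: lon 128.65637°, lat 87.47033°.
Field (20°×10°, letters A–R): lon ⌊128.65637/20⌋ = 6 → G; lat ⌊87.47033/10⌋ = 8 → I.
Square (2°×1°, digits 0–9): lon ⌊8.65637/2⌋ = 4; lat ⌊7.47033/1⌋ = 7.
Subsquare (5′×2.5′, letters a–x): lon ⌊0.65637/0.0833333⌋ = 7 → h; lat ⌊0.47033/0.0416667⌋ = 11 → l.
Extended square (30″×15″, digits 0–9): lon ⌊0.07303/0.00833333⌋ = 8; lat ⌊0.01200/0.00416667⌋ = 2.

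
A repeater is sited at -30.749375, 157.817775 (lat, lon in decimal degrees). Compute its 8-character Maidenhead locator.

Offset from 180°W / 90°S: lon 337.81777°, lat 59.25062°.
Field (20°×10°, letters A–R): lon ⌊337.81777/20⌋ = 16 → Q; lat ⌊59.25062/10⌋ = 5 → F.
Square (2°×1°, digits 0–9): lon ⌊17.81777/2⌋ = 8; lat ⌊9.25062/1⌋ = 9.
Subsquare (5′×2.5′, letters a–x): lon ⌊1.81777/0.0833333⌋ = 21 → v; lat ⌊0.25062/0.0416667⌋ = 6 → g.
Extended square (30″×15″, digits 0–9): lon ⌊0.06777/0.00833333⌋ = 8; lat ⌊0.00062/0.00416667⌋ = 0.

QF89vg80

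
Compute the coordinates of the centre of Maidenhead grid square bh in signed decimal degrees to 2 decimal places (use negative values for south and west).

-15.00, -150.00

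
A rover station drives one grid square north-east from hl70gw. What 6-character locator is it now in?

Longitude subsquare g = 6; +1 → 7 = h.
Latitude subsquare w = 22; +1 → 23 = x.

HL70hx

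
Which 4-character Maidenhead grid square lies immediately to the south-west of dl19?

DL08

Longitude square 1; −1 → 0.
Latitude square 9; −1 → 8.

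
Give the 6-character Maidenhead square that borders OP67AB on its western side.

OP57xb

Longitude subsquare a = 0; −1 → -1, wraps to 23 = x, carry into square.
Longitude square 6; −1 → 5.
The latitude characters are unchanged.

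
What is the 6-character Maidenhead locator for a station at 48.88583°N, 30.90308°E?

KN58kv

Offset from 180°W / 90°S: lon 210.9031°, lat 138.8858°.
Field (20°×10°, letters A–R): 210.9031/20 → 10 → K, 138.8858/10 → 13 → N; chars KN.
Square (2°×1°, digits 0–9): 10.9031/2 → 5, 8.8858/1 → 8; chars 58.
Subsquare (5′×2.5′, letters a–x): 0.9031/0.0833333 → 10 → k, 0.8858/0.0416667 → 21 → v; chars kv.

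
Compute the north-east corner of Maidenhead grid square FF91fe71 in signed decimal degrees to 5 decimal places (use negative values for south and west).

Field F=5, F=5: +5·20° lon, +5·10° lat → SW at lon -80°, lat -40°.
Square 9, 1: +9·2° lon, +1·1° lat → SW at lon -62°, lat -39°.
Subsquare f=5, e=4: +5·0.0833333° lon, +4·0.0416667° lat → SW at lon -61.5833°, lat -38.8333°.
Extended square 7, 1: +7·0.00833333° lon, +1·0.00416667° lat → SW at lon -61.525°, lat -38.8292°.
Cell spans 0.00833333° lon × 0.00416667° lat. NE corner is SW corner plus one full cell.
latitude -38.82500, longitude -61.51667.

-38.82500, -61.51667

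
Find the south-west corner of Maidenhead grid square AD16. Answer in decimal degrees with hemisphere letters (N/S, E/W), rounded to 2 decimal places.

Field A=0, D=3: +0·20° lon, +3·10° lat → SW at lon -180°, lat -60°.
Square 1, 6: +1·2° lon, +6·1° lat → SW at lon -178°, lat -54°.
latitude 54.00° S, longitude 178.00° W.

54.00° S, 178.00° W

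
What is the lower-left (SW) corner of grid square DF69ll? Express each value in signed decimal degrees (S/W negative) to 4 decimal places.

Field D=3, F=5: +3·20° lon, +5·10° lat → SW at lon -120°, lat -40°.
Square 6, 9: +6·2° lon, +9·1° lat → SW at lon -108°, lat -31°.
Subsquare l=11, l=11: +11·0.0833333° lon, +11·0.0416667° lat → SW at lon -107.083°, lat -30.5417°.
latitude -30.5417, longitude -107.0833.

-30.5417, -107.0833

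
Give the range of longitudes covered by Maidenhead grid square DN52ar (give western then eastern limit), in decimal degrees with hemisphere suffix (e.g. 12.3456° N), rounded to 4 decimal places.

Field D=3, N=13: +3·20° lon, +13·10° lat → SW at lon -120°, lat 40°.
Square 5, 2: +5·2° lon, +2·1° lat → SW at lon -110°, lat 42°.
Subsquare a=0, r=17: +0·0.0833333° lon, +17·0.0416667° lat → SW at lon -110°, lat 42.7083°.
Cell spans 0.0833333° lon × 0.0416667° lat.
west 110.0000° W, east 109.9167° W.

110.0000° W, 109.9167° W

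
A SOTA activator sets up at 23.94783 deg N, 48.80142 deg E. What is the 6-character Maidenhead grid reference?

LL43jw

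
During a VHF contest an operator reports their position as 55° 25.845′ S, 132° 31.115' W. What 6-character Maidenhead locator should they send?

CD34rn

Offset from 180°W / 90°S: lon 47.4814°, lat 34.5692°.
Field (20°×10°, letters A–R): lon ⌊47.4814/20⌋ = 2 → C; lat ⌊34.5692/10⌋ = 3 → D.
Square (2°×1°, digits 0–9): lon ⌊7.4814/2⌋ = 3; lat ⌊4.5692/1⌋ = 4.
Subsquare (5′×2.5′, letters a–x): lon ⌊1.4814/0.0833333⌋ = 17 → r; lat ⌊0.5692/0.0416667⌋ = 13 → n.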